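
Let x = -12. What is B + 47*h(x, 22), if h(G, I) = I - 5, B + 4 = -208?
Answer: 587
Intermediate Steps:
B = -212 (B = -4 - 208 = -212)
h(G, I) = -5 + I
B + 47*h(x, 22) = -212 + 47*(-5 + 22) = -212 + 47*17 = -212 + 799 = 587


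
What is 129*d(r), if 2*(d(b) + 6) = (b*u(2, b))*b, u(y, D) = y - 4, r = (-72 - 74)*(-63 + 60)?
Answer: -24748650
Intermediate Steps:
r = 438 (r = -146*(-3) = 438)
u(y, D) = -4 + y
d(b) = -6 - b² (d(b) = -6 + ((b*(-4 + 2))*b)/2 = -6 + ((b*(-2))*b)/2 = -6 + ((-2*b)*b)/2 = -6 + (-2*b²)/2 = -6 - b²)
129*d(r) = 129*(-6 - 1*438²) = 129*(-6 - 1*191844) = 129*(-6 - 191844) = 129*(-191850) = -24748650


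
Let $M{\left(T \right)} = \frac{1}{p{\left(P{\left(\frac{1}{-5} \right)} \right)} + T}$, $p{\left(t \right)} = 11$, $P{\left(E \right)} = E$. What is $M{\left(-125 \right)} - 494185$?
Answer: $- \frac{56337091}{114} \approx -4.9419 \cdot 10^{5}$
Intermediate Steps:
$M{\left(T \right)} = \frac{1}{11 + T}$
$M{\left(-125 \right)} - 494185 = \frac{1}{11 - 125} - 494185 = \frac{1}{-114} - 494185 = - \frac{1}{114} - 494185 = - \frac{56337091}{114}$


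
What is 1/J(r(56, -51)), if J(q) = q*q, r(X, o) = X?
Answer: 1/3136 ≈ 0.00031888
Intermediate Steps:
J(q) = q**2
1/J(r(56, -51)) = 1/(56**2) = 1/3136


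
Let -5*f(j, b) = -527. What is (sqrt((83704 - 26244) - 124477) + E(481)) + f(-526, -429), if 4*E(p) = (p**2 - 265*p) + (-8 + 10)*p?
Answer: 263199/10 + I*sqrt(67017) ≈ 26320.0 + 258.88*I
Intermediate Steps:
f(j, b) = 527/5 (f(j, b) = -1/5*(-527) = 527/5)
E(p) = -263*p/4 + p**2/4 (E(p) = ((p**2 - 265*p) + (-8 + 10)*p)/4 = ((p**2 - 265*p) + 2*p)/4 = (p**2 - 263*p)/4 = -263*p/4 + p**2/4)
(sqrt((83704 - 26244) - 124477) + E(481)) + f(-526, -429) = (sqrt((83704 - 26244) - 124477) + (1/4)*481*(-263 + 481)) + 527/5 = (sqrt(57460 - 124477) + (1/4)*481*218) + 527/5 = (sqrt(-67017) + 52429/2) + 527/5 = (I*sqrt(67017) + 52429/2) + 527/5 = (52429/2 + I*sqrt(67017)) + 527/5 = 263199/10 + I*sqrt(67017)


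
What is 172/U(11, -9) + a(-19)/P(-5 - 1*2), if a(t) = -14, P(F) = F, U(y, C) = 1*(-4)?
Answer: -41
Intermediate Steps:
U(y, C) = -4
172/U(11, -9) + a(-19)/P(-5 - 1*2) = 172/(-4) - 14/(-5 - 1*2) = 172*(-1/4) - 14/(-5 - 2) = -43 - 14/(-7) = -43 - 14*(-1/7) = -43 + 2 = -41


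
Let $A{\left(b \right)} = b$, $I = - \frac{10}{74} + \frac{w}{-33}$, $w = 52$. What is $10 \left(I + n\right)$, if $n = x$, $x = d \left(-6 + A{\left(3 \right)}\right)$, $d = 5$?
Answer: $- \frac{204040}{1221} \approx -167.11$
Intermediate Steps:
$I = - \frac{2089}{1221}$ ($I = - \frac{10}{74} + \frac{52}{-33} = \left(-10\right) \frac{1}{74} + 52 \left(- \frac{1}{33}\right) = - \frac{5}{37} - \frac{52}{33} = - \frac{2089}{1221} \approx -1.7109$)
$x = -15$ ($x = 5 \left(-6 + 3\right) = 5 \left(-3\right) = -15$)
$n = -15$
$10 \left(I + n\right) = 10 \left(- \frac{2089}{1221} - 15\right) = 10 \left(- \frac{20404}{1221}\right) = - \frac{204040}{1221}$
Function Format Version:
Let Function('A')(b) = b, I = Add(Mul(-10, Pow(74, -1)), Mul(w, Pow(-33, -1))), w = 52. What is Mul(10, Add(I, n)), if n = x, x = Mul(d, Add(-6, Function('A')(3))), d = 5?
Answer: Rational(-204040, 1221) ≈ -167.11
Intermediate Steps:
I = Rational(-2089, 1221) (I = Add(Mul(-10, Pow(74, -1)), Mul(52, Pow(-33, -1))) = Add(Mul(-10, Rational(1, 74)), Mul(52, Rational(-1, 33))) = Add(Rational(-5, 37), Rational(-52, 33)) = Rational(-2089, 1221) ≈ -1.7109)
x = -15 (x = Mul(5, Add(-6, 3)) = Mul(5, -3) = -15)
n = -15
Mul(10, Add(I, n)) = Mul(10, Add(Rational(-2089, 1221), -15)) = Mul(10, Rational(-20404, 1221)) = Rational(-204040, 1221)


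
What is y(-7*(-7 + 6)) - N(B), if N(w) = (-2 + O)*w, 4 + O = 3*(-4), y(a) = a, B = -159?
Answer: -2855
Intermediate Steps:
O = -16 (O = -4 + 3*(-4) = -4 - 12 = -16)
N(w) = -18*w (N(w) = (-2 - 16)*w = -18*w)
y(-7*(-7 + 6)) - N(B) = -7*(-7 + 6) - (-18)*(-159) = -7*(-1) - 1*2862 = 7 - 2862 = -2855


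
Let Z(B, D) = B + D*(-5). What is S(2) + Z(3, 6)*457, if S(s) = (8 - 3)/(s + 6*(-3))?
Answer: -197429/16 ≈ -12339.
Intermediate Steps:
Z(B, D) = B - 5*D
S(s) = 5/(-18 + s) (S(s) = 5/(s - 18) = 5/(-18 + s))
S(2) + Z(3, 6)*457 = 5/(-18 + 2) + (3 - 5*6)*457 = 5/(-16) + (3 - 30)*457 = 5*(-1/16) - 27*457 = -5/16 - 12339 = -197429/16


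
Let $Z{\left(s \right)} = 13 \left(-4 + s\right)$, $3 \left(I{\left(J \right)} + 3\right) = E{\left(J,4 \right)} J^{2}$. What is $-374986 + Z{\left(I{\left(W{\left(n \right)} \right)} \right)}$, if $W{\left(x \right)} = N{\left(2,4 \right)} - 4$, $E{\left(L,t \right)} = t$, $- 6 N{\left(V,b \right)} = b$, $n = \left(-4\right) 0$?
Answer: $- \frac{10116887}{27} \approx -3.747 \cdot 10^{5}$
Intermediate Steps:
$n = 0$
$N{\left(V,b \right)} = - \frac{b}{6}$
$W{\left(x \right)} = - \frac{14}{3}$ ($W{\left(x \right)} = \left(- \frac{1}{6}\right) 4 - 4 = - \frac{2}{3} - 4 = - \frac{14}{3}$)
$I{\left(J \right)} = -3 + \frac{4 J^{2}}{3}$
$Z{\left(s \right)} = -52 + 13 s$
$-374986 + Z{\left(I{\left(W{\left(n \right)} \right)} \right)} = -374986 - \left(52 - 13 \left(-3 + \frac{4 \left(- \frac{14}{3}\right)^{2}}{3}\right)\right) = -374986 - \left(52 - 13 \left(-3 + \frac{4}{3} \cdot \frac{196}{9}\right)\right) = -374986 - \left(52 - 13 \left(-3 + \frac{784}{27}\right)\right) = -374986 + \left(-52 + 13 \cdot \frac{703}{27}\right) = -374986 + \left(-52 + \frac{9139}{27}\right) = -374986 + \frac{7735}{27} = - \frac{10116887}{27}$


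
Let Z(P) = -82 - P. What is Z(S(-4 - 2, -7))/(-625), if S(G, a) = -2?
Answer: 16/125 ≈ 0.12800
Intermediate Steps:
Z(S(-4 - 2, -7))/(-625) = (-82 - 1*(-2))/(-625) = (-82 + 2)*(-1/625) = -80*(-1/625) = 16/125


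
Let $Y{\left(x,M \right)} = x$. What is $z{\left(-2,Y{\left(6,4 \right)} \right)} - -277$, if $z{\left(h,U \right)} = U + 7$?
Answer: $290$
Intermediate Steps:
$z{\left(h,U \right)} = 7 + U$
$z{\left(-2,Y{\left(6,4 \right)} \right)} - -277 = \left(7 + 6\right) - -277 = 13 + 277 = 290$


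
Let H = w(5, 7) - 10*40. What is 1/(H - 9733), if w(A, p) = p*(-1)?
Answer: -1/10140 ≈ -9.8619e-5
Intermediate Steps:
w(A, p) = -p
H = -407 (H = -1*7 - 10*40 = -7 - 400 = -407)
1/(H - 9733) = 1/(-407 - 9733) = 1/(-10140) = -1/10140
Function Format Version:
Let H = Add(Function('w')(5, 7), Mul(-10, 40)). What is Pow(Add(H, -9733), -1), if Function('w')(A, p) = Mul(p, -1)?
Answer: Rational(-1, 10140) ≈ -9.8619e-5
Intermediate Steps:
Function('w')(A, p) = Mul(-1, p)
H = -407 (H = Add(Mul(-1, 7), Mul(-10, 40)) = Add(-7, -400) = -407)
Pow(Add(H, -9733), -1) = Pow(Add(-407, -9733), -1) = Pow(-10140, -1) = Rational(-1, 10140)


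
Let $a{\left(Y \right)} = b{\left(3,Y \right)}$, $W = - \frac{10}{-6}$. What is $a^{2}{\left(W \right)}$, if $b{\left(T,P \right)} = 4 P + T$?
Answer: $\frac{841}{9} \approx 93.444$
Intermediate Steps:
$b{\left(T,P \right)} = T + 4 P$
$W = \frac{5}{3}$ ($W = \left(-10\right) \left(- \frac{1}{6}\right) = \frac{5}{3} \approx 1.6667$)
$a{\left(Y \right)} = 3 + 4 Y$
$a^{2}{\left(W \right)} = \left(3 + 4 \cdot \frac{5}{3}\right)^{2} = \left(3 + \frac{20}{3}\right)^{2} = \left(\frac{29}{3}\right)^{2} = \frac{841}{9}$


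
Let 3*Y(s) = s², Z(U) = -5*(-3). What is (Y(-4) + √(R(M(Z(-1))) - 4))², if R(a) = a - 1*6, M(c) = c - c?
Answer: 166/9 + 32*I*√10/3 ≈ 18.444 + 33.731*I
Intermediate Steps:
Z(U) = 15
M(c) = 0
R(a) = -6 + a (R(a) = a - 6 = -6 + a)
Y(s) = s²/3
(Y(-4) + √(R(M(Z(-1))) - 4))² = ((⅓)*(-4)² + √((-6 + 0) - 4))² = ((⅓)*16 + √(-6 - 4))² = (16/3 + √(-10))² = (16/3 + I*√10)²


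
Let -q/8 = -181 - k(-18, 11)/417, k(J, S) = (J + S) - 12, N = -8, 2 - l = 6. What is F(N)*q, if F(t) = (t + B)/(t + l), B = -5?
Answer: 1961908/1251 ≈ 1568.3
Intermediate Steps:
l = -4 (l = 2 - 1*6 = 2 - 6 = -4)
k(J, S) = -12 + J + S
q = 603664/417 (q = -8*(-181 - (-12 - 18 + 11)/417) = -8*(-181 - (-19)/417) = -8*(-181 - 1*(-19/417)) = -8*(-181 + 19/417) = -8*(-75458/417) = 603664/417 ≈ 1447.6)
F(t) = (-5 + t)/(-4 + t) (F(t) = (t - 5)/(t - 4) = (-5 + t)/(-4 + t))
F(N)*q = ((-5 - 8)/(-4 - 8))*(603664/417) = (-13/(-12))*(603664/417) = -1/12*(-13)*(603664/417) = (13/12)*(603664/417) = 1961908/1251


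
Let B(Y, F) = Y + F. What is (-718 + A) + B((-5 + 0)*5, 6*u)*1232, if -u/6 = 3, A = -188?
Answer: -164762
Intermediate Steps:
u = -18 (u = -6*3 = -18)
B(Y, F) = F + Y
(-718 + A) + B((-5 + 0)*5, 6*u)*1232 = (-718 - 188) + (6*(-18) + (-5 + 0)*5)*1232 = -906 + (-108 - 5*5)*1232 = -906 + (-108 - 25)*1232 = -906 - 133*1232 = -906 - 163856 = -164762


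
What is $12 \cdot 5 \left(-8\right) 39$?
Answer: $-18720$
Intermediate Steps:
$12 \cdot 5 \left(-8\right) 39 = 12 \left(-40\right) 39 = \left(-480\right) 39 = -18720$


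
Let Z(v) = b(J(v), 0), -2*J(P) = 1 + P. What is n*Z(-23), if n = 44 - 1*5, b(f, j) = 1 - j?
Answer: 39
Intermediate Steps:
J(P) = -½ - P/2 (J(P) = -(1 + P)/2 = -½ - P/2)
Z(v) = 1 (Z(v) = 1 - 1*0 = 1 + 0 = 1)
n = 39 (n = 44 - 5 = 39)
n*Z(-23) = 39*1 = 39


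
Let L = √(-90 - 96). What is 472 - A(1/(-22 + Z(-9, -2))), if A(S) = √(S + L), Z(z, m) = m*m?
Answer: 472 - √(-2 + 36*I*√186)/6 ≈ 469.39 - 2.6167*I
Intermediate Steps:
Z(z, m) = m²
L = I*√186 (L = √(-186) = I*√186 ≈ 13.638*I)
A(S) = √(S + I*√186)
472 - A(1/(-22 + Z(-9, -2))) = 472 - √(1/(-22 + (-2)²) + I*√186) = 472 - √(1/(-22 + 4) + I*√186) = 472 - √(1/(-18) + I*√186) = 472 - √(-1/18 + I*√186)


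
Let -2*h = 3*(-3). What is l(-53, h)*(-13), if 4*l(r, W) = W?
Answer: -117/8 ≈ -14.625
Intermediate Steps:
h = 9/2 (h = -3*(-3)/2 = -½*(-9) = 9/2 ≈ 4.5000)
l(r, W) = W/4
l(-53, h)*(-13) = ((¼)*(9/2))*(-13) = (9/8)*(-13) = -117/8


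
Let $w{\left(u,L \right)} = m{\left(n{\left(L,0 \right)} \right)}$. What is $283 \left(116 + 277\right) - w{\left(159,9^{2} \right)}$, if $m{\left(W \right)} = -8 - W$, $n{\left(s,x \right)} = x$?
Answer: $111227$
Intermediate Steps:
$w{\left(u,L \right)} = -8$ ($w{\left(u,L \right)} = -8 - 0 = -8 + 0 = -8$)
$283 \left(116 + 277\right) - w{\left(159,9^{2} \right)} = 283 \left(116 + 277\right) - -8 = 283 \cdot 393 + 8 = 111219 + 8 = 111227$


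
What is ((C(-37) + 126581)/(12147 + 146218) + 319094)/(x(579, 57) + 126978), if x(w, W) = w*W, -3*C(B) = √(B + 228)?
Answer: 50533447891/25335391065 - √191/76006173195 ≈ 1.9946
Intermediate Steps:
C(B) = -√(228 + B)/3 (C(B) = -√(B + 228)/3 = -√(228 + B)/3)
x(w, W) = W*w
((C(-37) + 126581)/(12147 + 146218) + 319094)/(x(579, 57) + 126978) = ((-√(228 - 37)/3 + 126581)/(12147 + 146218) + 319094)/(57*579 + 126978) = ((-√191/3 + 126581)/158365 + 319094)/(33003 + 126978) = ((126581 - √191/3)*(1/158365) + 319094)/159981 = ((126581/158365 - √191/475095) + 319094)*(1/159981) = (50533447891/158365 - √191/475095)*(1/159981) = 50533447891/25335391065 - √191/76006173195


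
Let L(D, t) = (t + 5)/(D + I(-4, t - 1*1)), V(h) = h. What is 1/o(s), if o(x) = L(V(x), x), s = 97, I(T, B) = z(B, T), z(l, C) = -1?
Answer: 16/17 ≈ 0.94118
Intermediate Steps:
I(T, B) = -1
L(D, t) = (5 + t)/(-1 + D) (L(D, t) = (t + 5)/(D - 1) = (5 + t)/(-1 + D))
o(x) = (5 + x)/(-1 + x)
1/o(s) = 1/((5 + 97)/(-1 + 97)) = 1/(102/96) = 1/((1/96)*102) = 1/(17/16) = 16/17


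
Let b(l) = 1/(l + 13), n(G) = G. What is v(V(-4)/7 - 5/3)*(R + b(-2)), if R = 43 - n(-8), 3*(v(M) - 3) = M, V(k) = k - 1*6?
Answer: 69688/693 ≈ 100.56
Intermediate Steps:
V(k) = -6 + k (V(k) = k - 6 = -6 + k)
b(l) = 1/(13 + l)
v(M) = 3 + M/3
R = 51 (R = 43 - 1*(-8) = 43 + 8 = 51)
v(V(-4)/7 - 5/3)*(R + b(-2)) = (3 + ((-6 - 4)/7 - 5/3)/3)*(51 + 1/(13 - 2)) = (3 + (-10*1/7 - 5*1/3)/3)*(51 + 1/11) = (3 + (-10/7 - 5/3)/3)*(51 + 1/11) = (3 + (1/3)*(-65/21))*(562/11) = (3 - 65/63)*(562/11) = (124/63)*(562/11) = 69688/693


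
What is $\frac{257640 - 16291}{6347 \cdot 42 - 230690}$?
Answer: $\frac{241349}{35884} \approx 6.7258$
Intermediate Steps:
$\frac{257640 - 16291}{6347 \cdot 42 - 230690} = \frac{241349}{266574 - 230690} = \frac{241349}{35884}$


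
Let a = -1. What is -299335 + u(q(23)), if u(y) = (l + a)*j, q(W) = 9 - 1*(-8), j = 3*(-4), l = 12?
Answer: -299467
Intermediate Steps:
j = -12
q(W) = 17 (q(W) = 9 + 8 = 17)
u(y) = -132 (u(y) = (12 - 1)*(-12) = 11*(-12) = -132)
-299335 + u(q(23)) = -299335 - 132 = -299467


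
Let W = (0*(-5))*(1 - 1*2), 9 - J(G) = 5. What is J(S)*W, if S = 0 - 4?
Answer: 0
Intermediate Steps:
S = -4 (S = 0 - 1*4 = 0 - 4 = -4)
J(G) = 4 (J(G) = 9 - 1*5 = 9 - 5 = 4)
W = 0 (W = 0*(1 - 2) = 0*(-1) = 0)
J(S)*W = 4*0 = 0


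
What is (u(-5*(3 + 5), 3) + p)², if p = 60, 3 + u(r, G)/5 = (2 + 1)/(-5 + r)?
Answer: 17956/9 ≈ 1995.1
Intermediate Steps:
u(r, G) = -15 + 15/(-5 + r) (u(r, G) = -15 + 5*((2 + 1)/(-5 + r)) = -15 + 5*(3/(-5 + r)) = -15 + 15/(-5 + r))
(u(-5*(3 + 5), 3) + p)² = (15*(6 - (-5)*(3 + 5))/(-5 - 5*(3 + 5)) + 60)² = (15*(6 - (-5)*8)/(-5 - 5*8) + 60)² = (15*(6 - 1*(-40))/(-5 - 40) + 60)² = (15*(6 + 40)/(-45) + 60)² = (15*(-1/45)*46 + 60)² = (-46/3 + 60)² = (134/3)² = 17956/9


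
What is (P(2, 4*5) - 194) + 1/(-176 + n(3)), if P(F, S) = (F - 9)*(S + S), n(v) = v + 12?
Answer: -76315/161 ≈ -474.01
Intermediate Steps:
n(v) = 12 + v
P(F, S) = 2*S*(-9 + F) (P(F, S) = (-9 + F)*(2*S) = 2*S*(-9 + F))
(P(2, 4*5) - 194) + 1/(-176 + n(3)) = (2*(4*5)*(-9 + 2) - 194) + 1/(-176 + (12 + 3)) = (2*20*(-7) - 194) + 1/(-176 + 15) = (-280 - 194) + 1/(-161) = -474 - 1/161 = -76315/161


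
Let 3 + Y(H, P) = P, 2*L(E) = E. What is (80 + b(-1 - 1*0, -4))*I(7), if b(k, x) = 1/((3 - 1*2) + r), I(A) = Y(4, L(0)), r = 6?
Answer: -1683/7 ≈ -240.43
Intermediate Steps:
L(E) = E/2
Y(H, P) = -3 + P
I(A) = -3 (I(A) = -3 + (1/2)*0 = -3 + 0 = -3)
b(k, x) = 1/7 (b(k, x) = 1/((3 - 1*2) + 6) = 1/((3 - 2) + 6) = 1/(1 + 6) = 1/7)
(80 + b(-1 - 1*0, -4))*I(7) = (80 + 1/7)*(-3) = (561/7)*(-3) = -1683/7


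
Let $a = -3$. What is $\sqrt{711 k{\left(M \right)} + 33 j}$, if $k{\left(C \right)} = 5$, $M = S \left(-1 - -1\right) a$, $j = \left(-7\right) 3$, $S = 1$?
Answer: $3 \sqrt{318} \approx 53.498$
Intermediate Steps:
$j = -21$
$M = 0$ ($M = 1 \left(-1 - -1\right) \left(-3\right) = 1 \left(-1 + 1\right) \left(-3\right) = 1 \cdot 0 \left(-3\right) = 0 \left(-3\right) = 0$)
$\sqrt{711 k{\left(M \right)} + 33 j} = \sqrt{711 \cdot 5 + 33 \left(-21\right)} = \sqrt{3555 - 693} = \sqrt{2862} = 3 \sqrt{318}$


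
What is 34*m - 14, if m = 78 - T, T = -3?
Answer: 2740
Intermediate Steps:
m = 81 (m = 78 - 1*(-3) = 78 + 3 = 81)
34*m - 14 = 34*81 - 14 = 2754 - 14 = 2740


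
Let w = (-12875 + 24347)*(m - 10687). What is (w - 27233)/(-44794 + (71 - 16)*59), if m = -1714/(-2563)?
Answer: 314277174803/106490087 ≈ 2951.2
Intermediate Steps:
m = 1714/2563 (m = -1714*(-1/2563) = 1714/2563 ≈ 0.66875)
w = -314207376624/2563 (w = (-12875 + 24347)*(1714/2563 - 10687) = 11472*(-27389067/2563) = -314207376624/2563 ≈ -1.2259e+8)
(w - 27233)/(-44794 + (71 - 16)*59) = (-314207376624/2563 - 27233)/(-44794 + (71 - 16)*59) = -314277174803/(2563*(-44794 + 55*59)) = -314277174803/(2563*(-44794 + 3245)) = -314277174803/2563/(-41549) = -314277174803/2563*(-1/41549) = 314277174803/106490087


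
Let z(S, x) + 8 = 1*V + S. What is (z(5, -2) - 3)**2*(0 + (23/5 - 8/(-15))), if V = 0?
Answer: 924/5 ≈ 184.80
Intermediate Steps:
z(S, x) = -8 + S (z(S, x) = -8 + (1*0 + S) = -8 + (0 + S) = -8 + S)
(z(5, -2) - 3)**2*(0 + (23/5 - 8/(-15))) = ((-8 + 5) - 3)**2*(0 + (23/5 - 8/(-15))) = (-3 - 3)**2*(0 + (23*(1/5) - 8*(-1/15))) = (-6)**2*(0 + (23/5 + 8/15)) = 36*(0 + 77/15) = 36*(77/15) = 924/5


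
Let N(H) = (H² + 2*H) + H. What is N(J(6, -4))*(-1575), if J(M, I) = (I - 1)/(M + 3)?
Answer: 19250/9 ≈ 2138.9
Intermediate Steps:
J(M, I) = (-1 + I)/(3 + M)
N(H) = H² + 3*H
N(J(6, -4))*(-1575) = (((-1 - 4)/(3 + 6))*(3 + (-1 - 4)/(3 + 6)))*(-1575) = ((-5/9)*(3 - 5/9))*(-1575) = (((⅑)*(-5))*(3 + (⅑)*(-5)))*(-1575) = -5*(3 - 5/9)/9*(-1575) = -5/9*22/9*(-1575) = -110/81*(-1575) = 19250/9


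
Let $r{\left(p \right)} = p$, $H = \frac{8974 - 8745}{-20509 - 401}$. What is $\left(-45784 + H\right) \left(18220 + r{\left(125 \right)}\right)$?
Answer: $- \frac{1170831307187}{1394} \approx -8.3991 \cdot 10^{8}$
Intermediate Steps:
$H = - \frac{229}{20910}$ ($H = \frac{229}{-20910} = 229 \left(- \frac{1}{20910}\right) = - \frac{229}{20910} \approx -0.010952$)
$\left(-45784 + H\right) \left(18220 + r{\left(125 \right)}\right) = \left(-45784 - \frac{229}{20910}\right) \left(18220 + 125\right) = \left(- \frac{957343669}{20910}\right) 18345 = - \frac{1170831307187}{1394}$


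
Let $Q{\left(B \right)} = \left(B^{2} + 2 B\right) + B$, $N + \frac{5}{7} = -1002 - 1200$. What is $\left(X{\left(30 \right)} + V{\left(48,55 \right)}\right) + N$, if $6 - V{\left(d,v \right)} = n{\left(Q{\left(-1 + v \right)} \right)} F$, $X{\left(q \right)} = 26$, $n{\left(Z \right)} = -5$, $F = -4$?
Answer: $- \frac{15335}{7} \approx -2190.7$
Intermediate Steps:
$N = - \frac{15419}{7}$ ($N = - \frac{5}{7} - 2202 = - \frac{15419}{7} \approx -2202.7$)
$Q{\left(B \right)} = B^{2} + 3 B$
$V{\left(d,v \right)} = -14$ ($V{\left(d,v \right)} = 6 - \left(-5\right) \left(-4\right) = 6 - 20 = -14$)
$\left(X{\left(30 \right)} + V{\left(48,55 \right)}\right) + N = \left(26 - 14\right) - \frac{15419}{7} = 12 - \frac{15419}{7} = - \frac{15335}{7}$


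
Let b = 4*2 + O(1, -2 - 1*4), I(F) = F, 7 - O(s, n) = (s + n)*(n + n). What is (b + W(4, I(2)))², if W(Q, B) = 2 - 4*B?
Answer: 2601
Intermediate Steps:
O(s, n) = 7 - 2*n*(n + s) (O(s, n) = 7 - (s + n)*(n + n) = 7 - (n + s)*2*n = 7 - 2*n*(n + s))
b = -45 (b = 4*2 + (7 - 2*(-2 - 1*4)² - 2*(-2 - 1*4)*1) = 8 + (7 - 2*(-2 - 4)² - 2*(-2 - 4)*1) = 8 + (7 - 2*(-6)² - 2*(-6)*1) = 8 + (7 - 2*36 + 12) = 8 + (7 - 72 + 12) = 8 - 53 = -45)
(b + W(4, I(2)))² = (-45 + (2 - 4*2))² = (-45 + (2 - 8))² = (-45 - 6)² = (-51)² = 2601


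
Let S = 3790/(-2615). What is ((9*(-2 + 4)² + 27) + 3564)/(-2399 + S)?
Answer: -1896921/1255435 ≈ -1.5110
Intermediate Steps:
S = -758/523 (S = 3790*(-1/2615) = -758/523 ≈ -1.4493)
((9*(-2 + 4)² + 27) + 3564)/(-2399 + S) = ((9*(-2 + 4)² + 27) + 3564)/(-2399 - 758/523) = ((9*2² + 27) + 3564)/(-1255435/523) = ((9*4 + 27) + 3564)*(-523/1255435) = ((36 + 27) + 3564)*(-523/1255435) = (63 + 3564)*(-523/1255435) = 3627*(-523/1255435) = -1896921/1255435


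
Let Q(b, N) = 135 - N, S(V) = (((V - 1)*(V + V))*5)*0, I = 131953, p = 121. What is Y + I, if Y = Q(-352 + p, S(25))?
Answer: 132088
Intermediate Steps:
S(V) = 0 (S(V) = (((-1 + V)*(2*V))*5)*0 = ((2*V*(-1 + V))*5)*0 = (10*V*(-1 + V))*0 = 0)
Y = 135 (Y = 135 - 1*0 = 135 + 0 = 135)
Y + I = 135 + 131953 = 132088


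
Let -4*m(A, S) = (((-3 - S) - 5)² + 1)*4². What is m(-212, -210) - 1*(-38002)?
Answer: -125218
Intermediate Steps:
m(A, S) = -4 - 4*(-8 - S)² (m(A, S) = -(((-3 - S) - 5)² + 1)*4²/4 = -((-8 - S)² + 1)*16/4 = -(1 + (-8 - S)²)*16/4 = -(16 + 16*(-8 - S)²)/4 = -4 - 4*(-8 - S)²)
m(-212, -210) - 1*(-38002) = (-4 - 4*(8 - 210)²) - 1*(-38002) = (-4 - 4*(-202)²) + 38002 = (-4 - 4*40804) + 38002 = (-4 - 163216) + 38002 = -163220 + 38002 = -125218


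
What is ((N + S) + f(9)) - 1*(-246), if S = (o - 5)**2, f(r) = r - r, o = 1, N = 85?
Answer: 347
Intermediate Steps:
f(r) = 0
S = 16 (S = (1 - 5)**2 = (-4)**2 = 16)
((N + S) + f(9)) - 1*(-246) = ((85 + 16) + 0) - 1*(-246) = (101 + 0) + 246 = 101 + 246 = 347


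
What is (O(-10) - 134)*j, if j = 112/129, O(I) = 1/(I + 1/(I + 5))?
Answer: -765968/6579 ≈ -116.43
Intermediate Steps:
O(I) = 1/(I + 1/(5 + I))
j = 112/129 (j = 112*(1/129) = 112/129 ≈ 0.86822)
(O(-10) - 134)*j = ((5 - 10)/(1 + (-10)² + 5*(-10)) - 134)*(112/129) = (-5/(1 + 100 - 50) - 134)*(112/129) = (-5/51 - 134)*(112/129) = -6839/51*112/129 = -765968/6579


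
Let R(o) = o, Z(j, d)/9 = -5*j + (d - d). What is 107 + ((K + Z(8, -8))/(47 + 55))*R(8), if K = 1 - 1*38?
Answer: 3869/51 ≈ 75.863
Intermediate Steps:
Z(j, d) = -45*j (Z(j, d) = 9*(-5*j + (d - d)) = 9*(-5*j + 0) = 9*(-5*j) = -45*j)
K = -37 (K = 1 - 38 = -37)
107 + ((K + Z(8, -8))/(47 + 55))*R(8) = 107 + ((-37 - 45*8)/(47 + 55))*8 = 107 + ((-37 - 360)/102)*8 = 107 - 397*1/102*8 = 107 - 397/102*8 = 107 - 1588/51 = 3869/51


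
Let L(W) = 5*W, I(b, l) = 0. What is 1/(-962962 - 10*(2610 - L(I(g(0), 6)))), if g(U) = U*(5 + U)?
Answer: -1/989062 ≈ -1.0111e-6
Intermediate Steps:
1/(-962962 - 10*(2610 - L(I(g(0), 6)))) = 1/(-962962 - 10*(2610 - 5*0)) = 1/(-962962 - 10*(2610 - 1*0)) = 1/(-962962 - 10*(2610 + 0)) = 1/(-962962 - 10*2610) = 1/(-962962 - 26100) = 1/(-989062) = -1/989062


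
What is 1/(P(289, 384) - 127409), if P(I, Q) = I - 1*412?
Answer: -1/127532 ≈ -7.8412e-6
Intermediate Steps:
P(I, Q) = -412 + I (P(I, Q) = I - 412 = -412 + I)
1/(P(289, 384) - 127409) = 1/((-412 + 289) - 127409) = 1/(-123 - 127409) = 1/(-127532) = -1/127532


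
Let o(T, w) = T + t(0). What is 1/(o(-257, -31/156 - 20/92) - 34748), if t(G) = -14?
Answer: -1/35019 ≈ -2.8556e-5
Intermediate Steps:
o(T, w) = -14 + T (o(T, w) = T - 14 = -14 + T)
1/(o(-257, -31/156 - 20/92) - 34748) = 1/((-14 - 257) - 34748) = 1/(-271 - 34748) = 1/(-35019) = -1/35019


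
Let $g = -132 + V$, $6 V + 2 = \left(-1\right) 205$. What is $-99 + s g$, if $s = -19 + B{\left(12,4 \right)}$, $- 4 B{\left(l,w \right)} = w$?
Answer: $3231$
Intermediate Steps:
$B{\left(l,w \right)} = - \frac{w}{4}$
$V = - \frac{69}{2}$ ($V = - \frac{1}{3} + \frac{\left(-1\right) 205}{6} = - \frac{1}{3} + \frac{1}{6} \left(-205\right) = - \frac{1}{3} - \frac{205}{6} = - \frac{69}{2} \approx -34.5$)
$s = -20$ ($s = -19 - 1 = -20$)
$g = - \frac{333}{2}$ ($g = -132 - \frac{69}{2} = - \frac{333}{2} \approx -166.5$)
$-99 + s g = -99 - -3330 = -99 + 3330 = 3231$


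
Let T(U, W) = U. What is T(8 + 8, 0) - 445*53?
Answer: -23569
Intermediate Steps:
T(8 + 8, 0) - 445*53 = (8 + 8) - 445*53 = 16 - 23585 = -23569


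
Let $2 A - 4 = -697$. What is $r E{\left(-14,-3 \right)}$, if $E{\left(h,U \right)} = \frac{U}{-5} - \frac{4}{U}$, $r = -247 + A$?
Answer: $- \frac{34423}{30} \approx -1147.4$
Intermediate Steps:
$A = - \frac{693}{2}$ ($A = 2 + \frac{1}{2} \left(-697\right) = 2 - \frac{697}{2} = - \frac{693}{2} \approx -346.5$)
$r = - \frac{1187}{2}$ ($r = -247 - \frac{693}{2} = - \frac{1187}{2} \approx -593.5$)
$E{\left(h,U \right)} = - \frac{4}{U} - \frac{U}{5}$ ($E{\left(h,U \right)} = U \left(- \frac{1}{5}\right) - \frac{4}{U} = - \frac{U}{5} - \frac{4}{U} = - \frac{4}{U} - \frac{U}{5}$)
$r E{\left(-14,-3 \right)} = - \frac{1187 \left(- \frac{4}{-3} - - \frac{3}{5}\right)}{2} = - \frac{1187 \left(\left(-4\right) \left(- \frac{1}{3}\right) + \frac{3}{5}\right)}{2} = - \frac{1187 \left(\frac{4}{3} + \frac{3}{5}\right)}{2} = \left(- \frac{1187}{2}\right) \frac{29}{15} = - \frac{34423}{30}$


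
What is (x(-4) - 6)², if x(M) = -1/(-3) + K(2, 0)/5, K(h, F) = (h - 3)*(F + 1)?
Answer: 7744/225 ≈ 34.418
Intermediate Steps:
K(h, F) = (1 + F)*(-3 + h) (K(h, F) = (-3 + h)*(1 + F) = (1 + F)*(-3 + h))
x(M) = 2/15 (x(M) = -1/(-3) + (-3 + 2 - 3*0 + 0*2)/5 = -1*(-⅓) + (-3 + 2 + 0 + 0)*(⅕) = ⅓ - 1*⅕ = ⅓ - ⅕ = 2/15)
(x(-4) - 6)² = (2/15 - 6)² = (-88/15)² = 7744/225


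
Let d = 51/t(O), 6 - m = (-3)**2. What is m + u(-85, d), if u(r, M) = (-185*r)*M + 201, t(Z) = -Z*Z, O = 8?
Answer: -789303/64 ≈ -12333.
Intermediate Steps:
t(Z) = -Z**2
m = -3 (m = 6 - 1*(-3)**2 = 6 - 1*9 = 6 - 9 = -3)
d = -51/64 (d = 51/((-1*8**2)) = 51/((-1*64)) = 51/(-64) = 51*(-1/64) = -51/64 ≈ -0.79688)
u(r, M) = 201 - 185*M*r (u(r, M) = -185*M*r + 201 = 201 - 185*M*r)
m + u(-85, d) = -3 + (201 - 185*(-51/64)*(-85)) = -3 + (201 - 801975/64) = -3 - 789111/64 = -789303/64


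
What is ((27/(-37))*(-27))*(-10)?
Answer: -7290/37 ≈ -197.03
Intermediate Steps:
((27/(-37))*(-27))*(-10) = ((27*(-1/37))*(-27))*(-10) = -27/37*(-27)*(-10) = (729/37)*(-10) = -7290/37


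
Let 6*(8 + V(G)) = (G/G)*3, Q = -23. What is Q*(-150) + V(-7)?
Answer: 6885/2 ≈ 3442.5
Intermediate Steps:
V(G) = -15/2 (V(G) = -8 + ((G/G)*3)/6 = -8 + (1*3)/6 = -8 + (⅙)*3 = -8 + ½ = -15/2)
Q*(-150) + V(-7) = -23*(-150) - 15/2 = 3450 - 15/2 = 6885/2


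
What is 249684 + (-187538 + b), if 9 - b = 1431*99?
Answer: -79514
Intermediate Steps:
b = -141660 (b = 9 - 1431*99 = 9 - 1*141669 = 9 - 141669 = -141660)
249684 + (-187538 + b) = 249684 + (-187538 - 141660) = 249684 - 329198 = -79514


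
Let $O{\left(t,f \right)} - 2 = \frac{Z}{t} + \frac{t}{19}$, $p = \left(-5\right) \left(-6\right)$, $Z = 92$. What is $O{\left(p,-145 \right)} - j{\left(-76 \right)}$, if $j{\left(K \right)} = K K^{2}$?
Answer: $\frac{125110054}{285} \approx 4.3898 \cdot 10^{5}$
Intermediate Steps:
$p = 30$
$j{\left(K \right)} = K^{3}$
$O{\left(t,f \right)} = 2 + \frac{92}{t} + \frac{t}{19}$ ($O{\left(t,f \right)} = 2 + \left(\frac{92}{t} + \frac{t}{19}\right) = 2 + \frac{92}{t} + \frac{t}{19}$)
$O{\left(p,-145 \right)} - j{\left(-76 \right)} = \left(2 + \frac{92}{30} + \frac{1}{19} \cdot 30\right) - \left(-76\right)^{3} = \left(2 + 92 \cdot \frac{1}{30} + \frac{30}{19}\right) - -438976 = \left(2 + \frac{46}{15} + \frac{30}{19}\right) + 438976 = \frac{1894}{285} + 438976 = \frac{125110054}{285}$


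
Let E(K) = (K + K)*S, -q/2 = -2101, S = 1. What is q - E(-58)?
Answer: 4318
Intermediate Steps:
q = 4202 (q = -2*(-2101) = 4202)
E(K) = 2*K (E(K) = (K + K)*1 = (2*K)*1 = 2*K)
q - E(-58) = 4202 - 2*(-58) = 4202 - 1*(-116) = 4202 + 116 = 4318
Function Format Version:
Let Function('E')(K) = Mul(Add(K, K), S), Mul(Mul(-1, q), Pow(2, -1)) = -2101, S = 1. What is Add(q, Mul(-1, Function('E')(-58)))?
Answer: 4318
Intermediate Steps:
q = 4202 (q = Mul(-2, -2101) = 4202)
Function('E')(K) = Mul(2, K) (Function('E')(K) = Mul(Add(K, K), 1) = Mul(Mul(2, K), 1) = Mul(2, K))
Add(q, Mul(-1, Function('E')(-58))) = Add(4202, Mul(-1, Mul(2, -58))) = Add(4202, Mul(-1, -116)) = Add(4202, 116) = 4318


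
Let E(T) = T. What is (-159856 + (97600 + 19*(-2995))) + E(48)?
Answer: -119113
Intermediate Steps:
(-159856 + (97600 + 19*(-2995))) + E(48) = (-159856 + (97600 + 19*(-2995))) + 48 = (-159856 + (97600 - 56905)) + 48 = (-159856 + 40695) + 48 = -119161 + 48 = -119113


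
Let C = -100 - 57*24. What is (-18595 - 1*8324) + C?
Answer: -28387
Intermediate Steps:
C = -1468 (C = -100 - 1368 = -1468)
(-18595 - 1*8324) + C = (-18595 - 1*8324) - 1468 = (-18595 - 8324) - 1468 = -26919 - 1468 = -28387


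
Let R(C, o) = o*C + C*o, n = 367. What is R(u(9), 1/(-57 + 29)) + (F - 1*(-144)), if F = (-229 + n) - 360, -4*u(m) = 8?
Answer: -545/7 ≈ -77.857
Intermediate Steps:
u(m) = -2 (u(m) = -1/4*8 = -2)
F = -222 (F = (-229 + 367) - 360 = 138 - 360 = -222)
R(C, o) = 2*C*o (R(C, o) = C*o + C*o = 2*C*o)
R(u(9), 1/(-57 + 29)) + (F - 1*(-144)) = 2*(-2)/(-57 + 29) + (-222 - 1*(-144)) = 2*(-2)/(-28) + (-222 + 144) = 2*(-2)*(-1/28) - 78 = 1/7 - 78 = -545/7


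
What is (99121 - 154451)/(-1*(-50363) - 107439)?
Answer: 27665/28538 ≈ 0.96941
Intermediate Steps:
(99121 - 154451)/(-1*(-50363) - 107439) = -55330/(50363 - 107439) = -55330/(-57076) = -55330*(-1/57076) = 27665/28538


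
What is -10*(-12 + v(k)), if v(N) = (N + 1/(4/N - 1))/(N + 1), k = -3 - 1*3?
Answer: 534/5 ≈ 106.80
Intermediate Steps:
k = -6 (k = -3 - 3 = -6)
v(N) = (N + 1/(-1 + 4/N))/(1 + N)
-10*(-12 + v(k)) = -10*(-12 - 6*(-5 - 6)/(-4 + (-6)**2 - 3*(-6))) = -10*(-12 - 6*(-11)/(-4 + 36 + 18)) = -10*(-12 - 6*(-11)/50) = -10*(-12 - 6*1/50*(-11)) = -10*(-12 + 33/25) = -10*(-267/25) = 534/5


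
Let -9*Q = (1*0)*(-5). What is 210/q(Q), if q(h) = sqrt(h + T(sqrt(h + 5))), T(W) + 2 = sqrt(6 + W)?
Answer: 210/sqrt(-2 + sqrt(6 + sqrt(5))) ≈ 225.16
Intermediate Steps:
T(W) = -2 + sqrt(6 + W)
Q = 0 (Q = -1*0*(-5)/9 = -0*(-5) = -1/9*0 = 0)
q(h) = sqrt(-2 + h + sqrt(6 + sqrt(5 + h))) (q(h) = sqrt(h + (-2 + sqrt(6 + sqrt(h + 5)))) = sqrt(h + (-2 + sqrt(6 + sqrt(5 + h)))) = sqrt(-2 + h + sqrt(6 + sqrt(5 + h))))
210/q(Q) = 210/(sqrt(-2 + 0 + sqrt(6 + sqrt(5 + 0)))) = 210/(sqrt(-2 + 0 + sqrt(6 + sqrt(5)))) = 210/(sqrt(-2 + sqrt(6 + sqrt(5)))) = 210/sqrt(-2 + sqrt(6 + sqrt(5)))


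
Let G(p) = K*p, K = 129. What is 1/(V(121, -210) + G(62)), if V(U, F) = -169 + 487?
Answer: 1/8316 ≈ 0.00012025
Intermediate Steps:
V(U, F) = 318
G(p) = 129*p
1/(V(121, -210) + G(62)) = 1/(318 + 129*62) = 1/(318 + 7998) = 1/8316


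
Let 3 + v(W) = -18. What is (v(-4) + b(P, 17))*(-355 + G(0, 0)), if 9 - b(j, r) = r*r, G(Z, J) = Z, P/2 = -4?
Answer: 106855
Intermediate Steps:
P = -8 (P = 2*(-4) = -8)
v(W) = -21 (v(W) = -3 - 18 = -21)
b(j, r) = 9 - r² (b(j, r) = 9 - r*r = 9 - r²)
(v(-4) + b(P, 17))*(-355 + G(0, 0)) = (-21 + (9 - 1*17²))*(-355 + 0) = (-21 + (9 - 1*289))*(-355) = (-21 + (9 - 289))*(-355) = (-21 - 280)*(-355) = -301*(-355) = 106855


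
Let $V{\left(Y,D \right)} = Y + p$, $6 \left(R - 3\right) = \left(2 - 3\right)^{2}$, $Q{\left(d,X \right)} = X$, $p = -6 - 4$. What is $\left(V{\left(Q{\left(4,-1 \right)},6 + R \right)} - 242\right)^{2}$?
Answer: $64009$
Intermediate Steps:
$p = -10$ ($p = -6 - 4 = -10$)
$R = \frac{19}{6}$ ($R = 3 + \frac{\left(2 - 3\right)^{2}}{6} = 3 + \frac{\left(-1\right)^{2}}{6} = 3 + \frac{1}{6} \cdot 1 = 3 + \frac{1}{6} = \frac{19}{6} \approx 3.1667$)
$V{\left(Y,D \right)} = -10 + Y$ ($V{\left(Y,D \right)} = Y - 10 = -10 + Y$)
$\left(V{\left(Q{\left(4,-1 \right)},6 + R \right)} - 242\right)^{2} = \left(\left(-10 - 1\right) - 242\right)^{2} = \left(-11 - 242\right)^{2} = \left(-253\right)^{2} = 64009$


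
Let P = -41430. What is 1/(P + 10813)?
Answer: -1/30617 ≈ -3.2662e-5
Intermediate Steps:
1/(P + 10813) = 1/(-41430 + 10813) = 1/(-30617) = -1/30617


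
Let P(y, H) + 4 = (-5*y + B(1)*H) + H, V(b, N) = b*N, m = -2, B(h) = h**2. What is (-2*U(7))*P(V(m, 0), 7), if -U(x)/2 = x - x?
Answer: 0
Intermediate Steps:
U(x) = 0 (U(x) = -2*(x - x) = -2*0 = 0)
V(b, N) = N*b
P(y, H) = -4 - 5*y + 2*H (P(y, H) = -4 + ((-5*y + 1**2*H) + H) = -4 + ((-5*y + 1*H) + H) = -4 + ((-5*y + H) + H) = -4 + ((H - 5*y) + H) = -4 + (-5*y + 2*H) = -4 - 5*y + 2*H)
(-2*U(7))*P(V(m, 0), 7) = (-2*0)*(-4 - 0*(-2) + 2*7) = 0*(-4 - 5*0 + 14) = 0*(-4 + 0 + 14) = 0*10 = 0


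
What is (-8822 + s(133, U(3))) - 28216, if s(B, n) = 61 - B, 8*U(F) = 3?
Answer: -37110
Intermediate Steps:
U(F) = 3/8 (U(F) = (⅛)*3 = 3/8)
(-8822 + s(133, U(3))) - 28216 = (-8822 + (61 - 1*133)) - 28216 = (-8822 + (61 - 133)) - 28216 = (-8822 - 72) - 28216 = -8894 - 28216 = -37110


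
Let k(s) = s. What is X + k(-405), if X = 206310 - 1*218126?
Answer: -12221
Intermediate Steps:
X = -11816 (X = 206310 - 218126 = -11816)
X + k(-405) = -11816 - 405 = -12221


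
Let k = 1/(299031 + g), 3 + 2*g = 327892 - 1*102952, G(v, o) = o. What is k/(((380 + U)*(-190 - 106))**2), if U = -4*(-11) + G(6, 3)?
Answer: 1/6573678861267168 ≈ 1.5212e-16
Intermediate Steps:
g = 224937/2 (g = -3/2 + (327892 - 1*102952)/2 = -3/2 + (327892 - 102952)/2 = -3/2 + (1/2)*224940 = -3/2 + 112470 = 224937/2 ≈ 1.1247e+5)
U = 47 (U = -4*(-11) + 3 = 44 + 3 = 47)
k = 2/822999 (k = 1/(299031 + 224937/2) = 1/(822999/2) = 2/822999 ≈ 2.4301e-6)
k/(((380 + U)*(-190 - 106))**2) = 2/(822999*(((380 + 47)*(-190 - 106))**2)) = 2/(822999*((427*(-296))**2)) = 2/(822999*((-126392)**2)) = (2/822999)/15974937664 = (2/822999)*(1/15974937664) = 1/6573678861267168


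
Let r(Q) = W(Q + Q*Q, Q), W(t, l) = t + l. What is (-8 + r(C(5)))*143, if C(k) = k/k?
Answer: -715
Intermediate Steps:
C(k) = 1
W(t, l) = l + t
r(Q) = Q² + 2*Q (r(Q) = Q + (Q + Q*Q) = Q + (Q + Q²) = Q² + 2*Q)
(-8 + r(C(5)))*143 = (-8 + 1*(2 + 1))*143 = (-8 + 1*3)*143 = (-8 + 3)*143 = -5*143 = -715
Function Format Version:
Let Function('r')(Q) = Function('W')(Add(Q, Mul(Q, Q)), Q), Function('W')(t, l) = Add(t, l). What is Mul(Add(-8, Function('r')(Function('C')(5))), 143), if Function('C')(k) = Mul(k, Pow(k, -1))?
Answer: -715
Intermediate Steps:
Function('C')(k) = 1
Function('W')(t, l) = Add(l, t)
Function('r')(Q) = Add(Pow(Q, 2), Mul(2, Q)) (Function('r')(Q) = Add(Q, Add(Q, Mul(Q, Q))) = Add(Q, Add(Q, Pow(Q, 2))) = Add(Pow(Q, 2), Mul(2, Q)))
Mul(Add(-8, Function('r')(Function('C')(5))), 143) = Mul(Add(-8, Mul(1, Add(2, 1))), 143) = Mul(Add(-8, Mul(1, 3)), 143) = Mul(Add(-8, 3), 143) = Mul(-5, 143) = -715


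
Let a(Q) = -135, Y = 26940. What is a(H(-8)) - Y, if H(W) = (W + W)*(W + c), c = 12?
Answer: -27075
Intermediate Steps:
H(W) = 2*W*(12 + W) (H(W) = (W + W)*(W + 12) = (2*W)*(12 + W) = 2*W*(12 + W))
a(H(-8)) - Y = -135 - 1*26940 = -135 - 26940 = -27075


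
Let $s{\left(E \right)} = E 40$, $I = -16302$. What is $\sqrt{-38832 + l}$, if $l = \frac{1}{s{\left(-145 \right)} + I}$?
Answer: $\frac{19 i \sqrt{52546731430}}{22102} \approx 197.06 i$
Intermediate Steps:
$s{\left(E \right)} = 40 E$
$l = - \frac{1}{22102}$ ($l = \frac{1}{40 \left(-145\right) - 16302} = \frac{1}{-5800 - 16302} = \frac{1}{-22102} = - \frac{1}{22102} \approx -4.5245 \cdot 10^{-5}$)
$\sqrt{-38832 + l} = \sqrt{-38832 - \frac{1}{22102}} = \sqrt{- \frac{858264865}{22102}} = \frac{19 i \sqrt{52546731430}}{22102}$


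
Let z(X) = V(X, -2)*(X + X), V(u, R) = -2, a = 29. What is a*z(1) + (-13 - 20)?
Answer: -149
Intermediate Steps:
z(X) = -4*X (z(X) = -2*(X + X) = -4*X)
a*z(1) + (-13 - 20) = 29*(-4*1) + (-13 - 20) = 29*(-4) - 33 = -116 - 33 = -149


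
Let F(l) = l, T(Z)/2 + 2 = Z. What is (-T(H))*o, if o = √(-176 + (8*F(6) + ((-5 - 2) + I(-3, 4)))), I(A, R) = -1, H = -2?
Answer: 16*I*√34 ≈ 93.295*I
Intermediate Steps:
T(Z) = -4 + 2*Z
o = 2*I*√34 (o = √(-176 + (8*6 + ((-5 - 2) - 1))) = √(-176 + (48 + (-7 - 1))) = √(-176 + (48 - 8)) = √(-176 + 40) = √(-136) = 2*I*√34 ≈ 11.662*I)
(-T(H))*o = (-(-4 + 2*(-2)))*(2*I*√34) = (-(-4 - 4))*(2*I*√34) = (-1*(-8))*(2*I*√34) = 8*(2*I*√34) = 16*I*√34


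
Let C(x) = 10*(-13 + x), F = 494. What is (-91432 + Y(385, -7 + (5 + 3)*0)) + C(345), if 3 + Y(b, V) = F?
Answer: -87621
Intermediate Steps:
Y(b, V) = 491 (Y(b, V) = -3 + 494 = 491)
C(x) = -130 + 10*x
(-91432 + Y(385, -7 + (5 + 3)*0)) + C(345) = (-91432 + 491) + (-130 + 10*345) = -90941 + (-130 + 3450) = -90941 + 3320 = -87621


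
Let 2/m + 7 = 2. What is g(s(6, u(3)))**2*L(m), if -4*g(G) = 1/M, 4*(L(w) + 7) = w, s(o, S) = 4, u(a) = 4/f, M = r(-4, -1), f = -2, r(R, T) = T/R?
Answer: -71/10 ≈ -7.1000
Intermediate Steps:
M = 1/4 (M = -1/(-4) = -1*(-1/4) = 1/4 ≈ 0.25000)
u(a) = -2 (u(a) = 4/(-2) = 4*(-1/2) = -2)
m = -2/5 (m = 2/(-7 + 2) = 2/(-5) = 2*(-1/5) = -2/5 ≈ -0.40000)
L(w) = -7 + w/4
g(G) = -1 (g(G) = -1/(4*1/4) = -1/4*4 = -1)
g(s(6, u(3)))**2*L(m) = (-1)**2*(-7 + (1/4)*(-2/5)) = 1*(-7 - 1/10) = 1*(-71/10) = -71/10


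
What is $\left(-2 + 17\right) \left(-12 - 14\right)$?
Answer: $-390$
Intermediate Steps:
$\left(-2 + 17\right) \left(-12 - 14\right) = 15 \left(-26\right) = -390$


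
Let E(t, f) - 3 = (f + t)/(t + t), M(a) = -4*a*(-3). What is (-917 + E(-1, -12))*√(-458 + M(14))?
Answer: -1815*I*√290/2 ≈ -15454.0*I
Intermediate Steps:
M(a) = 12*a
E(t, f) = 3 + (f + t)/(2*t) (E(t, f) = 3 + (f + t)/(t + t) = 3 + (f + t)/((2*t)) = 3 + (f + t)*(1/(2*t)) = 3 + (f + t)/(2*t))
(-917 + E(-1, -12))*√(-458 + M(14)) = (-917 + (½)*(-12 + 7*(-1))/(-1))*√(-458 + 12*14) = (-917 + (½)*(-1)*(-12 - 7))*√(-458 + 168) = (-917 + (½)*(-1)*(-19))*√(-290) = (-917 + 19/2)*(I*√290) = -1815*I*√290/2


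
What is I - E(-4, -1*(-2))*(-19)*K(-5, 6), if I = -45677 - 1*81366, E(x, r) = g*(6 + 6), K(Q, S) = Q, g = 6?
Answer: -133883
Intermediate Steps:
E(x, r) = 72 (E(x, r) = 6*(6 + 6) = 6*12 = 72)
I = -127043 (I = -45677 - 81366 = -127043)
I - E(-4, -1*(-2))*(-19)*K(-5, 6) = -127043 - 72*(-19)*(-5) = -127043 - (-1368)*(-5) = -127043 - 1*6840 = -127043 - 6840 = -133883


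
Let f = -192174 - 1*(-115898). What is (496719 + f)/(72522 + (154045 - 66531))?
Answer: 420443/160036 ≈ 2.6272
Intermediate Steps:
f = -76276 (f = -192174 + 115898 = -76276)
(496719 + f)/(72522 + (154045 - 66531)) = (496719 - 76276)/(72522 + (154045 - 66531)) = 420443/(72522 + 87514) = 420443/160036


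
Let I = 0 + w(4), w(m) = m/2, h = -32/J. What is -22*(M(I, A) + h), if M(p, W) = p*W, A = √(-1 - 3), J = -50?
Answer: -352/25 - 88*I ≈ -14.08 - 88.0*I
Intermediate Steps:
h = 16/25 (h = -32/(-50) = -32*(-1/50) = 16/25 ≈ 0.64000)
A = 2*I (A = √(-4) = 2*I ≈ 2.0*I)
w(m) = m/2 (w(m) = m*(½) = m/2)
I = 2 (I = 0 + (½)*4 = 0 + 2 = 2)
M(p, W) = W*p
-22*(M(I, A) + h) = -22*((2*I)*2 + 16/25) = -22*(4*I + 16/25) = -22*(16/25 + 4*I) = -352/25 - 88*I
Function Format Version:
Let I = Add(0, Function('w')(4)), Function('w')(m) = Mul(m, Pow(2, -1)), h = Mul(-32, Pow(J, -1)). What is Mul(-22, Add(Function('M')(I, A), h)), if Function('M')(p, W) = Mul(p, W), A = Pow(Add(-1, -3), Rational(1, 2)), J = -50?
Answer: Add(Rational(-352, 25), Mul(-88, I)) ≈ Add(-14.080, Mul(-88.000, I))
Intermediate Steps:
h = Rational(16, 25) (h = Mul(-32, Pow(-50, -1)) = Mul(-32, Rational(-1, 50)) = Rational(16, 25) ≈ 0.64000)
A = Mul(2, I) (A = Pow(-4, Rational(1, 2)) = Mul(2, I) ≈ Mul(2.0000, I))
Function('w')(m) = Mul(Rational(1, 2), m) (Function('w')(m) = Mul(m, Rational(1, 2)) = Mul(Rational(1, 2), m))
I = 2 (I = Add(0, Mul(Rational(1, 2), 4)) = Add(0, 2) = 2)
Function('M')(p, W) = Mul(W, p)
Mul(-22, Add(Function('M')(I, A), h)) = Mul(-22, Add(Mul(Mul(2, I), 2), Rational(16, 25))) = Mul(-22, Add(Mul(4, I), Rational(16, 25))) = Mul(-22, Add(Rational(16, 25), Mul(4, I))) = Add(Rational(-352, 25), Mul(-88, I))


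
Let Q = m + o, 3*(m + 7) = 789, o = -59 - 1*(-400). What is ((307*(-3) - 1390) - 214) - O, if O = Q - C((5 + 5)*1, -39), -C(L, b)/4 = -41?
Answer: -2958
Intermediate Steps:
o = 341 (o = -59 + 400 = 341)
m = 256 (m = -7 + (1/3)*789 = -7 + 263 = 256)
C(L, b) = 164 (C(L, b) = -4*(-41) = 164)
Q = 597 (Q = 256 + 341 = 597)
O = 433 (O = 597 - 1*164 = 597 - 164 = 433)
((307*(-3) - 1390) - 214) - O = ((307*(-3) - 1390) - 214) - 1*433 = ((-921 - 1390) - 214) - 433 = (-2311 - 214) - 433 = -2525 - 433 = -2958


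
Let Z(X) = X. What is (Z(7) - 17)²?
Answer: 100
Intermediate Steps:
(Z(7) - 17)² = (7 - 17)² = (-10)² = 100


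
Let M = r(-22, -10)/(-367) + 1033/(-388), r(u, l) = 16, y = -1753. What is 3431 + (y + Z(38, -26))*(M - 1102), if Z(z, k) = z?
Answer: 270267855041/142396 ≈ 1.8980e+6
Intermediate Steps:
M = -385319/142396 (M = 16/(-367) + 1033/(-388) = 16*(-1/367) + 1033*(-1/388) = -16/367 - 1033/388 = -385319/142396 ≈ -2.7060)
3431 + (y + Z(38, -26))*(M - 1102) = 3431 + (-1753 + 38)*(-385319/142396 - 1102) = 3431 - 1715*(-157305711/142396) = 3431 + 269779294365/142396 = 270267855041/142396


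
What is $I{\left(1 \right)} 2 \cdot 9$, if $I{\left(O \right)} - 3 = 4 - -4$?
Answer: $198$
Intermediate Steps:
$I{\left(O \right)} = 11$ ($I{\left(O \right)} = 3 + \left(4 - -4\right) = 3 + \left(4 + 4\right) = 3 + 8 = 11$)
$I{\left(1 \right)} 2 \cdot 9 = 11 \cdot 2 \cdot 9 = 22 \cdot 9 = 198$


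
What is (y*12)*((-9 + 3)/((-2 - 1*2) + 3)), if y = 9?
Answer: 648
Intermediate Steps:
(y*12)*((-9 + 3)/((-2 - 1*2) + 3)) = (9*12)*((-9 + 3)/((-2 - 1*2) + 3)) = 108*(-6/((-2 - 2) + 3)) = 108*(-6/(-4 + 3)) = 108*(-6/(-1)) = 108*(-6*(-1)) = 108*6 = 648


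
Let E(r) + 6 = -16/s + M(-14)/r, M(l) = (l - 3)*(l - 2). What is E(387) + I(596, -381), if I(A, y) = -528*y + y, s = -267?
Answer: 6915526255/34443 ≈ 2.0078e+5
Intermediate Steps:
M(l) = (-3 + l)*(-2 + l)
I(A, y) = -527*y
E(r) = -1586/267 + 272/r (E(r) = -6 + (-16/(-267) + (6 + (-14)² - 5*(-14))/r) = -6 + (-16*(-1/267) + (6 + 196 + 70)/r) = -6 + (16/267 + 272/r) = -1586/267 + 272/r)
E(387) + I(596, -381) = (-1586/267 + 272/387) - 527*(-381) = (-1586/267 + 272*(1/387)) + 200787 = (-1586/267 + 272/387) + 200787 = -180386/34443 + 200787 = 6915526255/34443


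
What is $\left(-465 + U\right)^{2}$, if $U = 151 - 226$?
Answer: $291600$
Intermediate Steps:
$U = -75$
$\left(-465 + U\right)^{2} = \left(-465 - 75\right)^{2} = \left(-540\right)^{2} = 291600$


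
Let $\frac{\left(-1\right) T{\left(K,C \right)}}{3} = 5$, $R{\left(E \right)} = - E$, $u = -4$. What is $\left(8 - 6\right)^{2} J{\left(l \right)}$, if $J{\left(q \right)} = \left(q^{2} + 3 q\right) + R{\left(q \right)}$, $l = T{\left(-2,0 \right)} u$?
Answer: $14880$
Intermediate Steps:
$T{\left(K,C \right)} = -15$ ($T{\left(K,C \right)} = \left(-3\right) 5 = -15$)
$l = 60$ ($l = \left(-15\right) \left(-4\right) = 60$)
$J{\left(q \right)} = q^{2} + 2 q$ ($J{\left(q \right)} = \left(q^{2} + 3 q\right) - q = q^{2} + 2 q$)
$\left(8 - 6\right)^{2} J{\left(l \right)} = \left(8 - 6\right)^{2} \cdot 60 \left(2 + 60\right) = 2^{2} \cdot 60 \cdot 62 = 4 \cdot 3720 = 14880$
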